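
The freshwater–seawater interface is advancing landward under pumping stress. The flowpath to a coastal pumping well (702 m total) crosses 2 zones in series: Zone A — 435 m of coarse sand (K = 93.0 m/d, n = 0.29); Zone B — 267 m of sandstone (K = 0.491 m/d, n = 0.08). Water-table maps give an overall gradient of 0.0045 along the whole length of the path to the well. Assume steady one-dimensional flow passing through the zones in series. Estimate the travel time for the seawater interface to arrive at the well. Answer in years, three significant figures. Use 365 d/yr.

Steady 1-D flow in series ⇒ the Darcy flux q is identical in every zone and the zone head losses add (resistances L/K in series).
Σ(L/K) = 435/93.0 + 267/0.491 = 4.677 + 543.8 = 548.5 d
K_eq = L_total / Σ(L/K) = 702 / 548.5 = 1.280 m/d
q = K_eq · i = 1.280 × 0.0045 = 0.005760 m/d (same in every zone)
Zone A: v = q/n = 0.005760/0.29 = 0.01986 m/d → t_A = 435/0.01986 = 21900 d
Zone B: v = q/n = 0.005760/0.08 = 0.07200 m/d → t_B = 267/0.07200 = 3709 d
Total t = 21900 + 3709 = 25610 d
   = 25610 / 365 = 70.2 yr

70.2 years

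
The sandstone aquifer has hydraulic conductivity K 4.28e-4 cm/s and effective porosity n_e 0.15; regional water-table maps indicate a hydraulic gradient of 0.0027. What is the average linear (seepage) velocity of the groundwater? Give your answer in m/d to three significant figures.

0.00666 m/d

K = 4.28e-4 cm/s × 864 = 0.3698 m/d
q = Ki = 0.3698 × 0.0027 = 9.984e-4 m/d
v = Ki/n = 0.3698·0.0027/0.15 = 0.006656 m/d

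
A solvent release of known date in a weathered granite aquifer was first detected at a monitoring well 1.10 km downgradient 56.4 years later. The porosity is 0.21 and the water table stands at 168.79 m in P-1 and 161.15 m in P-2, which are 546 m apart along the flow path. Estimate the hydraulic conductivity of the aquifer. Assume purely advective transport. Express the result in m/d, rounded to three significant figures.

0.802 m/d

Hydraulic gradient i = (168.79 − 161.15) / 546 = 7.64 / 546 = 0.01399
t = 56.4 years = 20590 d
L = 1.10 km = 1100 m
v = L / t = 1100 / 20590 = 0.05343 m/d
K = v · n / i = 0.05343 × 0.21 / 0.01399 = 0.802 m/d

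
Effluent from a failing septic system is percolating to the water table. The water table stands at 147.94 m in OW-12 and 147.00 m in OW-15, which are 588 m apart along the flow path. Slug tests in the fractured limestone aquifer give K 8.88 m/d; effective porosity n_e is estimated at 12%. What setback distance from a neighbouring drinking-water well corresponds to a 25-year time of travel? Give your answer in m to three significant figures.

1080 m

Hydraulic gradient i = (147.94 − 147.00) / 588 = 0.94 / 588 = 0.001599
Specific discharge q = 8.88 × 0.001599 = 0.01420 m/d
v_s = q/n_e = 0.01420/0.12 = 0.1183 m/d
T = 25 yr × 365 = 9125 d
L = v × T = 0.1183 × 9125 = 1079 m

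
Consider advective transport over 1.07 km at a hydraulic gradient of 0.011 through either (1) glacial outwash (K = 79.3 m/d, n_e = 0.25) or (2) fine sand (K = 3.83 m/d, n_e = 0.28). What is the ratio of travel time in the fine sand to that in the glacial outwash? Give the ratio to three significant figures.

Unit 1 (glacial outwash): v = 79.3×0.011/0.25 = 3.489 m/d, t = 1070/3.489 = 306.7 d
Unit 2 (fine sand): v = 3.83×0.011/0.28 = 0.1505 m/d, t = 1070/0.1505 = 7111 d
t(fine sand) / t(glacial outwash) = 7111/306.7 = 23.2

23.2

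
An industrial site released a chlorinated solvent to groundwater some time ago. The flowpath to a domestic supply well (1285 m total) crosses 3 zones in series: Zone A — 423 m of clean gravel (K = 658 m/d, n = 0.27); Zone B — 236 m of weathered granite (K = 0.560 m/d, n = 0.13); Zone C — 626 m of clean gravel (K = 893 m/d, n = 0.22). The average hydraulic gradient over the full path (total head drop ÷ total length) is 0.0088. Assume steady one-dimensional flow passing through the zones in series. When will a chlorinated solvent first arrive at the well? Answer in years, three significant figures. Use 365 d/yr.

For zones in series the flux q is common to all zones; the equivalent conductivity is the harmonic (thickness-weighted) mean, K_eq = L_total / Σ(L_j/K_j).
Σ(L/K) = 423/658 + 236/0.560 + 626/893 = 0.6429 + 421.4 + 0.7010 = 422.8 d
K_eq = L_total / Σ(L/K) = 1285 / 422.8 = 3.039 m/d
q = K_eq · i = 3.039 × 0.0088 = 0.02675 m/d (same in every zone)
Zone A: v = q/n = 0.02675/0.27 = 0.09906 m/d → t_A = 423/0.09906 = 4270 d
Zone B: v = q/n = 0.02675/0.13 = 0.2057 m/d → t_B = 236/0.2057 = 1147 d
Zone C: v = q/n = 0.02675/0.22 = 0.1216 m/d → t_C = 626/0.1216 = 5149 d
Total t = 4270 + 1147 + 5149 = 10570 d
   = 10570 / 365 = 28.9 yr

28.9 years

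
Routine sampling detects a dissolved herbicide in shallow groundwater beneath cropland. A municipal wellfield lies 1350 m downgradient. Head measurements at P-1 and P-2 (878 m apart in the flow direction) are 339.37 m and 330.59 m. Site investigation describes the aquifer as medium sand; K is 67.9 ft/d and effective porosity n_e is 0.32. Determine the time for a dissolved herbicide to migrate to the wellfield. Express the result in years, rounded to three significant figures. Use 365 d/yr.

5.72 years

Hydraulic gradient i = (339.37 − 330.59) / 878 = 8.78 / 878 = 0.01000
K = 67.9 ft/d × 0.3048 = 20.70 m/d
Specific discharge q = 20.70 × 0.01000 = 0.2070 m/d
Average linear velocity = 0.2070 / 0.32 = 0.6467 m/d
t = L / v = 1350 / 0.6467 = 2087 d
   = 2087 / 365 = 5.72 yr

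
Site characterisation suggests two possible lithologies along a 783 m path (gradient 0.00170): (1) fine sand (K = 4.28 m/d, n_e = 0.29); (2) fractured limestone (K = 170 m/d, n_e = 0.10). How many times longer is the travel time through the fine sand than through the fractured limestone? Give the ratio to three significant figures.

Unit 1 (fine sand): v = 4.28×0.0017/0.29 = 0.02509 m/d, t = 783/0.02509 = 31210 d
Unit 2 (fractured limestone): v = 170×0.0017/0.10 = 2.890 m/d, t = 783/2.890 = 270.9 d
t(fine sand) / t(fractured limestone) = 31210/270.9 = 115

115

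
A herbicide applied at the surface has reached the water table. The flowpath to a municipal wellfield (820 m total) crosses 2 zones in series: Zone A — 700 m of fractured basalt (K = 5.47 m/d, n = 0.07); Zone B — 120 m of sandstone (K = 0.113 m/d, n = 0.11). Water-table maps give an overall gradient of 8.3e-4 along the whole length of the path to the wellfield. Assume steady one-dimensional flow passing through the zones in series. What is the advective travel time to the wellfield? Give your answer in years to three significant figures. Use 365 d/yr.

298 years

Continuity: the same q passes through each zone, so ΔH = q·Σ(L_j/K_j) — the zones act as resistances in series.
Σ(L/K) = 700/5.47 + 120/0.113 = 128.0 + 1062 = 1190 d
K_eq = L_total / Σ(L/K) = 820 / 1190 = 0.6891 m/d
q = K_eq · i = 0.6891 × 8.3e-4 = 5.720e-4 m/d (same in every zone)
Zone A: v = q/n = 5.720e-4/0.07 = 0.008171 m/d → t_A = 700/0.008171 = 85670 d
Zone B: v = q/n = 5.720e-4/0.11 = 0.005200 m/d → t_B = 120/0.005200 = 23080 d
Total t = 85670 + 23080 = 108700 d
   = 108700 / 365 = 298 yr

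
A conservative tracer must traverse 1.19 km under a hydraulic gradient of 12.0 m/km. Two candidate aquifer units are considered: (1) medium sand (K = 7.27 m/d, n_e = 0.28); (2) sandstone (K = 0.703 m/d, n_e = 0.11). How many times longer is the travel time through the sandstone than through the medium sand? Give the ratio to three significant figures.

4.06

Unit 1 (medium sand): v = 7.27×0.012/0.28 = 0.3116 m/d, t = 1190/0.3116 = 3819 d
Unit 2 (sandstone): v = 0.703×0.012/0.11 = 0.07669 m/d, t = 1190/0.07669 = 15520 d
t(sandstone) / t(medium sand) = 15520/3819 = 4.06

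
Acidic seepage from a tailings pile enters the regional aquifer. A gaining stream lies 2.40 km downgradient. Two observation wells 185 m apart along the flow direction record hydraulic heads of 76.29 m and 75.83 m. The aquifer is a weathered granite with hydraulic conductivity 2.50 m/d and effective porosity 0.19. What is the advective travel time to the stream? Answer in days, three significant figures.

73400 days

Hydraulic gradient i = (76.29 − 75.83) / 185 = 0.46 / 185 = 0.002486
q = Ki = 2.50 × 0.002486 = 0.006216 m/d
v = Ki/n = 2.50·0.002486/0.19 = 0.03272 m/d
L = 2.40 km = 2400 m
t = L / v = 2400 / 0.03272 = 73360 d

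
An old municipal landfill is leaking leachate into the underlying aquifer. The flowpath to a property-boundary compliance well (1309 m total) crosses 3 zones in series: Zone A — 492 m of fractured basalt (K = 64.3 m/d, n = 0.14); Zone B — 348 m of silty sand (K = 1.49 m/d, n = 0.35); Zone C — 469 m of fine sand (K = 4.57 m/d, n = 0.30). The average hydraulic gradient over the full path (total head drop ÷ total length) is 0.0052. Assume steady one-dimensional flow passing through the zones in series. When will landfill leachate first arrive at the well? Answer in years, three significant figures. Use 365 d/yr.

Steady 1-D flow in series ⇒ the Darcy flux q is identical in every zone and the zone head losses add (resistances L/K in series).
Σ(L/K) = 492/64.3 + 348/1.49 + 469/4.57 = 7.652 + 233.6 + 102.6 = 343.8 d
K_eq = L_total / Σ(L/K) = 1309 / 343.8 = 3.807 m/d
q = K_eq · i = 3.807 × 0.0052 = 0.01980 m/d (same in every zone)
Zone A: v = q/n = 0.01980/0.14 = 0.1414 m/d → t_A = 492/0.1414 = 3479 d
Zone B: v = q/n = 0.01980/0.35 = 0.05656 m/d → t_B = 348/0.05656 = 6153 d
Zone C: v = q/n = 0.01980/0.30 = 0.06599 m/d → t_C = 469/0.06599 = 7107 d
Total t = 3479 + 6153 + 7107 = 16740 d
   = 16740 / 365 = 45.9 yr

45.9 years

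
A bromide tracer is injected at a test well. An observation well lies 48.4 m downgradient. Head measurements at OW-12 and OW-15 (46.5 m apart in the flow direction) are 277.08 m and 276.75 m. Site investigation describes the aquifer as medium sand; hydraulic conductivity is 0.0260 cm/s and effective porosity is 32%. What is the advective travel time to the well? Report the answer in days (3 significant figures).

97.2 days

Hydraulic gradient i = (277.08 − 276.75) / 46.5 = 0.33 / 46.5 = 0.007097
K = 0.0260 cm/s × 864 = 22.46 m/d
q = Ki = 22.46 × 0.007097 = 0.1594 m/d
Average linear velocity = 0.1594 / 0.32 = 0.4982 m/d
t = L / v = 48.4 / 0.4982 = 97.15 d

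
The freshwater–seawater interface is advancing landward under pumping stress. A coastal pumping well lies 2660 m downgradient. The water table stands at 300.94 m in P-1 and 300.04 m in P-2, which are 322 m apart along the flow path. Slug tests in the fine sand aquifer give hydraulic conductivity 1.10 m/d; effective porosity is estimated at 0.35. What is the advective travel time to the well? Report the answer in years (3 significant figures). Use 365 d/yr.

Hydraulic gradient i = (300.94 − 300.04) / 322 = 0.90 / 322 = 0.002795
q = Ki = 1.10 × 0.002795 = 0.003075 m/d
v_s = q/n_e = 0.003075/0.35 = 0.008784 m/d
t = L / v = 2660 / 0.008784 = 302800 d
   = 302800 / 365 = 830 yr

830 years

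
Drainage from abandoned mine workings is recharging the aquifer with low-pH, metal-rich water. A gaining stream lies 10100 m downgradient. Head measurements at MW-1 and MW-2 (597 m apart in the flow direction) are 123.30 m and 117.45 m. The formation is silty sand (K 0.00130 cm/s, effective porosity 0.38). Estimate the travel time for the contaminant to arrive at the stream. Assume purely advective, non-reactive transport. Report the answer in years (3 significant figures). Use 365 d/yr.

Hydraulic gradient i = (123.30 − 117.45) / 597 = 5.85 / 597 = 0.009799
K = 0.00130 cm/s × 864 = 1.123 m/d
Darcy flux q = K·i = 1.123 × 0.009799 = 0.01101 m/d
v_s = q/n_e = 0.01101/0.38 = 0.02896 m/d
t = L / v = 10100 / 0.02896 = 348700 d
   = 348700 / 365 = 955 yr

955 years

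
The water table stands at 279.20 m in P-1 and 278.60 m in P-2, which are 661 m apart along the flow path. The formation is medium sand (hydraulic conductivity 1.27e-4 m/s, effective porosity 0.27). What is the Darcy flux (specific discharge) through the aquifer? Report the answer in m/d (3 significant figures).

0.00996 m/d

Hydraulic gradient i = (279.20 − 278.60) / 661 = 0.60 / 661 = 9.077e-4
K = 1.27e-4 m/s × 86400 s/d = 10.97 m/d
q = Ki = 10.97 × 9.077e-4 = 0.009960 m/d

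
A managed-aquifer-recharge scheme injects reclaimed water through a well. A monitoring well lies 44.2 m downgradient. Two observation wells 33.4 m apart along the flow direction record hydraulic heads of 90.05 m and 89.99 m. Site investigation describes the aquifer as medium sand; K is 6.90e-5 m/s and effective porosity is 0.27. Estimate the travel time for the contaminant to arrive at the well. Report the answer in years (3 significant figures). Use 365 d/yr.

Hydraulic gradient i = (90.05 − 89.99) / 33.4 = 0.06 / 33.4 = 0.001796
K = 6.90e-5 m/s × 86400 s/d = 5.962 m/d
q = Ki = 5.962 × 0.001796 = 0.01071 m/d
v = Ki/n = 5.962·0.001796/0.27 = 0.03966 m/d
t = L / v = 44.2 / 0.03966 = 1114 d
   = 1114 / 365 = 3.05 yr

3.05 years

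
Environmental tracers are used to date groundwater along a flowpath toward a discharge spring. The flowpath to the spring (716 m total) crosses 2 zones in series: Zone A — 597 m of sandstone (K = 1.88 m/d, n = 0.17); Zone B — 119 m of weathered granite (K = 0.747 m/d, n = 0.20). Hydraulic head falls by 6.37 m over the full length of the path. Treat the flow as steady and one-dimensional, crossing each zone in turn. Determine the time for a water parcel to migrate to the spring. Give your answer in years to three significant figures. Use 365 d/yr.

25.7 years

Continuity: the same q passes through each zone, so ΔH = q·Σ(L_j/K_j) — the zones act as resistances in series.
Σ(L/K) = 597/1.88 + 119/0.747 = 317.6 + 159.3 = 476.9 d
q = ΔH / Σ(L/K) = 6.37 / 476.9 = 0.01336 m/d (same in every zone)
Zone A: v = q/n = 0.01336/0.17 = 0.07858 m/d → t_A = 597/0.07858 = 7598 d
Zone B: v = q/n = 0.01336/0.20 = 0.06679 m/d → t_B = 119/0.06679 = 1782 d
Total t = 7598 + 1782 = 9379 d
   = 9379 / 365 = 25.7 yr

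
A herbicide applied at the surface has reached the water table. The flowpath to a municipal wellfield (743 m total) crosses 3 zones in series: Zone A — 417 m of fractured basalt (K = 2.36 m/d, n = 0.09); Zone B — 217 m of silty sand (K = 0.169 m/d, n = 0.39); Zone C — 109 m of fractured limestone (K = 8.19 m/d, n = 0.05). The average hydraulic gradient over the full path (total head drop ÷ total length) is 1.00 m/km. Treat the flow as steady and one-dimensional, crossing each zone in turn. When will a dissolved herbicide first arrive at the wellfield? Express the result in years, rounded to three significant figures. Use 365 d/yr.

694 years

Steady 1-D flow in series ⇒ the Darcy flux q is identical in every zone and the zone head losses add (resistances L/K in series).
Σ(L/K) = 417/2.36 + 217/0.169 + 109/8.19 = 176.7 + 1284 + 13.31 = 1474 d
K_eq = L_total / Σ(L/K) = 743 / 1474 = 0.5041 m/d
q = K_eq · i = 0.5041 × 0.0010 = 5.041e-4 m/d (same in every zone)
Zone A: v = q/n = 5.041e-4/0.09 = 0.005601 m/d → t_A = 417/0.005601 = 74460 d
Zone B: v = q/n = 5.041e-4/0.39 = 0.001292 m/d → t_B = 217/0.001292 = 167900 d
Zone C: v = q/n = 5.041e-4/0.05 = 0.01008 m/d → t_C = 109/0.01008 = 10810 d
Total t = 74460 + 167900 + 10810 = 253200 d
   = 253200 / 365 = 694 yr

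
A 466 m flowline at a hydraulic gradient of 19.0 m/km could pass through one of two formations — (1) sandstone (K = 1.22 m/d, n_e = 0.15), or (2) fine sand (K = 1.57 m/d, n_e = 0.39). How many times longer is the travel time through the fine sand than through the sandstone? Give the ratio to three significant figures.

2.02

Unit 1 (sandstone): v = 1.22×0.019/0.15 = 0.1545 m/d, t = 466/0.1545 = 3016 d
Unit 2 (fine sand): v = 1.57×0.019/0.39 = 0.07649 m/d, t = 466/0.07649 = 6093 d
t(fine sand) / t(sandstone) = 6093/3016 = 2.02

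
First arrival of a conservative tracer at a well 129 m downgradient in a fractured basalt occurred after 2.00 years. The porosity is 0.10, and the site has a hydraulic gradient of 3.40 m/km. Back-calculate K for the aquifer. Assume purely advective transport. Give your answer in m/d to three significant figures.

t = 2.00 years = 730.0 d
v = L / t = 129 / 730.0 = 0.1767 m/d
K = v · n / i = 0.1767 × 0.10 / 0.0034 = 5.20 m/d

5.20 m/d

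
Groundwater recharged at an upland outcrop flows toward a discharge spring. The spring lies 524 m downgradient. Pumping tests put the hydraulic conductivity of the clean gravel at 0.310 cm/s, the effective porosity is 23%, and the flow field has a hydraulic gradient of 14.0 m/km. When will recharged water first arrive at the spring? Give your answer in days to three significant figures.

32.1 days

K = 0.310 cm/s × 864 = 267.8 m/d
Specific discharge q = 267.8 × 0.014 = 3.750 m/d
v = Ki/n = 267.8·0.014/0.23 = 16.30 m/d
t = L / v = 524 / 16.30 = 32.14 d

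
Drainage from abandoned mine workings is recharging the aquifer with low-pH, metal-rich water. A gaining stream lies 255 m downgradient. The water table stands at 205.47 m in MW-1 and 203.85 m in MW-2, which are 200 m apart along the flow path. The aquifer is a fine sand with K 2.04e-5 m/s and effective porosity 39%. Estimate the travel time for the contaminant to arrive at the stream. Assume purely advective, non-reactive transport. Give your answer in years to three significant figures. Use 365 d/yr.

Hydraulic gradient i = (205.47 − 203.85) / 200 = 1.62 / 200 = 0.008100
K = 2.04e-5 m/s × 86400 s/d = 1.763 m/d
q = Ki = 1.763 × 0.008100 = 0.01428 m/d
v_s = q/n_e = 0.01428/0.39 = 0.03661 m/d
t = L / v = 255 / 0.03661 = 6966 d
   = 6966 / 365 = 19.1 yr

19.1 years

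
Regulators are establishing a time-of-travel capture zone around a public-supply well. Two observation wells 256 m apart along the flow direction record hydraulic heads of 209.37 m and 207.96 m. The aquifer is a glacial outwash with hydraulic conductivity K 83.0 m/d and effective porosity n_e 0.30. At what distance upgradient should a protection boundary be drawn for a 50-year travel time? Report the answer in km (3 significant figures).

Hydraulic gradient i = (209.37 − 207.96) / 256 = 1.41 / 256 = 0.005508
q = Ki = 83.0 × 0.005508 = 0.4571 m/d
v = Ki/n = 83.0·0.005508/0.30 = 1.524 m/d
T = 50 yr × 365 = 18250 d
L = v × T = 1.524 × 18250 = 27810 m
   = 27.8 km

27.8 km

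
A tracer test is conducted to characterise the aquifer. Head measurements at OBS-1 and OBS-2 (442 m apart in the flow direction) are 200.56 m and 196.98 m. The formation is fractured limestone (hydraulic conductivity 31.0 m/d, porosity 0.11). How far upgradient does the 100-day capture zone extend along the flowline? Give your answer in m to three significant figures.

228 m

Hydraulic gradient i = (200.56 − 196.98) / 442 = 3.58 / 442 = 0.008100
Darcy flux q = K·i = 31.0 × 0.008100 = 0.2511 m/d
v = Ki/n = 31.0·0.008100/0.11 = 2.283 m/d
L = v × T = 2.283 × 100 = 228.3 m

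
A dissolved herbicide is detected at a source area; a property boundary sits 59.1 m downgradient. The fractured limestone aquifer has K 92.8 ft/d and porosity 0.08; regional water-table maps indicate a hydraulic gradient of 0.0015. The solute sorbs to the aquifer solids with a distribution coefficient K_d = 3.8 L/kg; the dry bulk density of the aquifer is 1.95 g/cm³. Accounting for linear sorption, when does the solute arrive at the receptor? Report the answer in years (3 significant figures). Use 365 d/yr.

K = 92.8 ft/d × 0.3048 = 28.29 m/d
q = Ki = 28.29 × 0.0015 = 0.04243 m/d
v = Ki/n = 28.29·0.0015/0.08 = 0.5304 m/d
Retardation R = 1 + ρ_b·K_d/n = 1 + 1.95×3.8/0.08 = 93.62
Contaminant velocity v_c = v/R = 0.5304/93.62 = 0.005665 m/d
t = L/v_c = 59.1/0.005665 = 10430 d
   = 10430/365 = 28.6 yr

28.6 years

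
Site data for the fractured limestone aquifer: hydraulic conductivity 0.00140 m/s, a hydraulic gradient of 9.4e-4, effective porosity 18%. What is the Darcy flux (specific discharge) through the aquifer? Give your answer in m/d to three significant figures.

0.114 m/d

K = 0.00140 m/s × 86400 s/d = 121.0 m/d
Specific discharge q = 121.0 × 9.4e-4 = 0.1137 m/d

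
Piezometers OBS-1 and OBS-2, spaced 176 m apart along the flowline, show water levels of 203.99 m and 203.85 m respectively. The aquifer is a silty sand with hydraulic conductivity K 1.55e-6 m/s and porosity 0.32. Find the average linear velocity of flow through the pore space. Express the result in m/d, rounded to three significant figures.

Hydraulic gradient i = (203.99 − 203.85) / 176 = 0.14 / 176 = 7.955e-4
K = 1.55e-6 m/s × 86400 s/d = 0.1339 m/d
Darcy flux q = K·i = 0.1339 × 7.955e-4 = 1.065e-4 m/d
v_s = q/n_e = 1.065e-4/0.32 = 3.329e-4 m/d

3.33e-4 m/d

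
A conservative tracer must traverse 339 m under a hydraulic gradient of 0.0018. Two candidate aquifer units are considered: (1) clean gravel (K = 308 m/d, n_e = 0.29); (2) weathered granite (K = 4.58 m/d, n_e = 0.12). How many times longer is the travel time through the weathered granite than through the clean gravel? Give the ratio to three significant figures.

27.8

Unit 1 (clean gravel): v = 308×0.0018/0.29 = 1.912 m/d, t = 339/1.912 = 177.3 d
Unit 2 (weathered granite): v = 4.58×0.0018/0.12 = 0.06870 m/d, t = 339/0.06870 = 4934 d
t(weathered granite) / t(clean gravel) = 4934/177.3 = 27.8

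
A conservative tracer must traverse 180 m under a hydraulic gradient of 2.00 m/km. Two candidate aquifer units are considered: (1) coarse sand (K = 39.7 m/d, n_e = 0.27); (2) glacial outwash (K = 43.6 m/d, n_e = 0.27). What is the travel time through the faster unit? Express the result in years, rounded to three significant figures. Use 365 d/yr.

Unit 1 (coarse sand): v = 39.7×0.0020/0.27 = 0.2941 m/d, t = 180/0.2941 = 612.1 d
Unit 2 (glacial outwash): v = 43.6×0.0020/0.27 = 0.3230 m/d, t = 180/0.3230 = 557.3 d
Faster: 557.3 d / 365 = 1.53 yr

1.53 years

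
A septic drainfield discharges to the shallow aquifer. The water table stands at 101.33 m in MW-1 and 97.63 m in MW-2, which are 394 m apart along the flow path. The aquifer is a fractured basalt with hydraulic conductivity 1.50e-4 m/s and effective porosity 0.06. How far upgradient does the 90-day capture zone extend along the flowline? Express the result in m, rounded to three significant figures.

183 m

Hydraulic gradient i = (101.33 − 97.63) / 394 = 3.70 / 394 = 0.009391
K = 1.50e-4 m/s × 86400 s/d = 12.96 m/d
Specific discharge q = 12.96 × 0.009391 = 0.1217 m/d
Seepage velocity v = q / n = 0.1217 / 0.06 = 2.028 m/d
L = v × T = 2.028 × 90 = 182.6 m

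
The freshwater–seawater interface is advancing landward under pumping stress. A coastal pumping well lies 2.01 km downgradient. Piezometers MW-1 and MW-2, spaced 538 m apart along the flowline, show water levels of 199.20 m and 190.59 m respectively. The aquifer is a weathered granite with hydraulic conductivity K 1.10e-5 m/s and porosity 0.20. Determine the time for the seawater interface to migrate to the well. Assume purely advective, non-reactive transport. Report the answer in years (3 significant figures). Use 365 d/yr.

72.4 years

Hydraulic gradient i = (199.20 − 190.59) / 538 = 8.61 / 538 = 0.01600
K = 1.10e-5 m/s × 86400 s/d = 0.9504 m/d
Specific discharge q = 0.9504 × 0.01600 = 0.01521 m/d
v_s = q/n_e = 0.01521/0.20 = 0.07605 m/d
L = 2.01 km = 2010 m
t = L / v = 2010 / 0.07605 = 26430 d
   = 26430 / 365 = 72.4 yr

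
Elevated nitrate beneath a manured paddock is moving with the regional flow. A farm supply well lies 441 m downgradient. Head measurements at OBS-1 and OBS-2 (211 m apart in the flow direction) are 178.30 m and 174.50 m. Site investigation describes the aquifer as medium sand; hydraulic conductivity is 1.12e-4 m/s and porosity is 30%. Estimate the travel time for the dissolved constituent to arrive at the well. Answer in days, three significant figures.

759 days

Hydraulic gradient i = (178.30 − 174.50) / 211 = 3.80 / 211 = 0.01801
K = 1.12e-4 m/s × 86400 s/d = 9.677 m/d
Specific discharge q = 9.677 × 0.01801 = 0.1743 m/d
Average linear velocity = 0.1743 / 0.30 = 0.5809 m/d
t = L / v = 441 / 0.5809 = 759.1 d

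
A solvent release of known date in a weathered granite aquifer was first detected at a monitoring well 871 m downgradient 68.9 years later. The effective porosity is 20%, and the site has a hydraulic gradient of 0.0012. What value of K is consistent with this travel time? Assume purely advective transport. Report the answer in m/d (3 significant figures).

5.77 m/d

t = 68.9 years = 25150 d
v = L / t = 871 / 25150 = 0.03463 m/d
K = v · n / i = 0.03463 × 0.20 / 0.0012 = 5.77 m/d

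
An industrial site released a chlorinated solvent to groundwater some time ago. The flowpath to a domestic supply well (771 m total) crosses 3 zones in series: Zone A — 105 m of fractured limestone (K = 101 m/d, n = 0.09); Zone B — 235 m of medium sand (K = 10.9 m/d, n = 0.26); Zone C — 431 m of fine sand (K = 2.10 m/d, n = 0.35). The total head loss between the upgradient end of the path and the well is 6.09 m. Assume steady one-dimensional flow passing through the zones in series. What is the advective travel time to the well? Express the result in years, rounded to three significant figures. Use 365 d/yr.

22.7 years

Continuity: the same q passes through each zone, so ΔH = q·Σ(L_j/K_j) — the zones act as resistances in series.
Σ(L/K) = 105/101 + 235/10.9 + 431/2.10 = 1.040 + 21.56 + 205.2 = 227.8 d
q = ΔH / Σ(L/K) = 6.09 / 227.8 = 0.02673 m/d (same in every zone)
Zone A: v = q/n = 0.02673/0.09 = 0.2970 m/d → t_A = 105/0.2970 = 353.5 d
Zone B: v = q/n = 0.02673/0.26 = 0.1028 m/d → t_B = 235/0.1028 = 2286 d
Zone C: v = q/n = 0.02673/0.35 = 0.07637 m/d → t_C = 431/0.07637 = 5644 d
Total t = 353.5 + 2286 + 5644 = 8283 d
   = 8283 / 365 = 22.7 yr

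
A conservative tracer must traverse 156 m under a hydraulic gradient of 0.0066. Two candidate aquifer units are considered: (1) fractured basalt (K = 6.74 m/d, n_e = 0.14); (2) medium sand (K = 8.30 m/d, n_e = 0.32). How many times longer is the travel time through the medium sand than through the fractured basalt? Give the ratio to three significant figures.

Unit 1 (fractured basalt): v = 6.74×0.0066/0.14 = 0.3177 m/d, t = 156/0.3177 = 491.0 d
Unit 2 (medium sand): v = 8.30×0.0066/0.32 = 0.1712 m/d, t = 156/0.1712 = 911.3 d
t(medium sand) / t(fractured basalt) = 911.3/491.0 = 1.86

1.86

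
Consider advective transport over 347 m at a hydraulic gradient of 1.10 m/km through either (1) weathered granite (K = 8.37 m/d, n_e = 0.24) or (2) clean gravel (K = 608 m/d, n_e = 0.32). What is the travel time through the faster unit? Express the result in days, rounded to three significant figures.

Unit 1 (weathered granite): v = 8.37×0.0011/0.24 = 0.03836 m/d, t = 347/0.03836 = 9045 d
Unit 2 (clean gravel): v = 608×0.0011/0.32 = 2.090 m/d, t = 347/2.090 = 166.0 d
Faster unit: t = 166 d

166 days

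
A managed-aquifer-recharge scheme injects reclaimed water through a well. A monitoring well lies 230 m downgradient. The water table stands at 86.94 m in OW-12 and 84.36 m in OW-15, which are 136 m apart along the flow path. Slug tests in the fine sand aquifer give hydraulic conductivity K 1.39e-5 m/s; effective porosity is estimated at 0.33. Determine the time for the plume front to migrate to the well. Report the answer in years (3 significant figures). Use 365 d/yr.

Hydraulic gradient i = (86.94 − 84.36) / 136 = 2.58 / 136 = 0.01897
K = 1.39e-5 m/s × 86400 s/d = 1.201 m/d
Specific discharge q = 1.201 × 0.01897 = 0.02278 m/d
Average linear velocity = 0.02278 / 0.33 = 0.06904 m/d
t = L / v = 230 / 0.06904 = 3331 d
   = 3331 / 365 = 9.13 yr

9.13 years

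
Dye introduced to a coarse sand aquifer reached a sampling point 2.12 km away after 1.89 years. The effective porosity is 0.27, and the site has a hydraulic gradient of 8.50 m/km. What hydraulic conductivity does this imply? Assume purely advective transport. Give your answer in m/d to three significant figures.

97.6 m/d

t = 1.89 years = 689.8 d
L = 2.12 km = 2120 m
v = L / t = 2120 / 689.8 = 3.073 m/d
K = v · n / i = 3.073 × 0.27 / 0.0085 = 97.6 m/d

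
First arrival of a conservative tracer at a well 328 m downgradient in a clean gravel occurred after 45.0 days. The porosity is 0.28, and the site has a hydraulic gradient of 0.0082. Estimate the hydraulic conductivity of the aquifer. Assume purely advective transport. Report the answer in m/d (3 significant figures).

v = L / t = 328 / 45.0 = 7.289 m/d
K = v · n / i = 7.289 × 0.28 / 0.0082 = 249 m/d

249 m/d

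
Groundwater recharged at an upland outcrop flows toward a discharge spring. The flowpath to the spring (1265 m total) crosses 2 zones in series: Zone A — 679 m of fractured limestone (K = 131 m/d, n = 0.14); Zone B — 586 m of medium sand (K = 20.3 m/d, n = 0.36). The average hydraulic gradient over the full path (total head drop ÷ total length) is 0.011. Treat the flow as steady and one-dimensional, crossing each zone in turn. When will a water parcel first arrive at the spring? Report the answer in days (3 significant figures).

749 days

For zones in series the flux q is common to all zones; the equivalent conductivity is the harmonic (thickness-weighted) mean, K_eq = L_total / Σ(L_j/K_j).
Σ(L/K) = 679/131 + 586/20.3 = 5.183 + 28.87 = 34.05 d
K_eq = L_total / Σ(L/K) = 1265 / 34.05 = 37.15 m/d
q = K_eq · i = 37.15 × 0.011 = 0.4087 m/d (same in every zone)
Zone A: v = q/n = 0.4087/0.14 = 2.919 m/d → t_A = 679/2.919 = 232.6 d
Zone B: v = q/n = 0.4087/0.36 = 1.135 m/d → t_B = 586/1.135 = 516.2 d
Total t = 232.6 + 516.2 = 748.8 d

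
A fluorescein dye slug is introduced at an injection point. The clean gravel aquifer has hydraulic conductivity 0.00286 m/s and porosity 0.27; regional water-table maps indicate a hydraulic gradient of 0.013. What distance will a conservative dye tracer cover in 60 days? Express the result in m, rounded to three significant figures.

714 m

K = 0.00286 m/s × 86400 s/d = 247.1 m/d
Specific discharge q = 247.1 × 0.013 = 3.212 m/d
Average linear velocity = 3.212 / 0.27 = 11.90 m/d
L = v × T = 11.90 × 60 = 713.9 m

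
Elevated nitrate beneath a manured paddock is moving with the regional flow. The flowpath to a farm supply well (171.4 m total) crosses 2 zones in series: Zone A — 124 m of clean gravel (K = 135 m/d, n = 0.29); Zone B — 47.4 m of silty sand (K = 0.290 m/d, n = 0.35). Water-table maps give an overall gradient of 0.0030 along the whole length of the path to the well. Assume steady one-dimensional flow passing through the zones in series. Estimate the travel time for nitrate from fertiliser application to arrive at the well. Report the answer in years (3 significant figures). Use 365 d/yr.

Steady 1-D flow in series ⇒ the Darcy flux q is identical in every zone and the zone head losses add (resistances L/K in series).
Σ(L/K) = 124/135 + 47.4/0.290 = 0.9185 + 163.4 = 164.4 d
K_eq = L_total / Σ(L/K) = 171.4 / 164.4 = 1.043 m/d
q = K_eq · i = 1.043 × 0.0030 = 0.003128 m/d (same in every zone)
Zone A: v = q/n = 0.003128/0.29 = 0.01079 m/d → t_A = 124/0.01079 = 11490 d
Zone B: v = q/n = 0.003128/0.35 = 0.008938 m/d → t_B = 47.4/0.008938 = 5303 d
Total t = 11490 + 5303 = 16800 d
   = 16800 / 365 = 46.0 yr

46.0 years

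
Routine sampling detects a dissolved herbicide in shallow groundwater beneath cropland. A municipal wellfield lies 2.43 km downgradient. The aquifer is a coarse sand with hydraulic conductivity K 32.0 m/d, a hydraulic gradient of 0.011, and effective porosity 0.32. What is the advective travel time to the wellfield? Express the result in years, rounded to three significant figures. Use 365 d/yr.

q = Ki = 32.0 × 0.011 = 0.3520 m/d
v_s = q/n_e = 0.3520/0.32 = 1.100 m/d
L = 2.43 km = 2430 m
t = L / v = 2430 / 1.100 = 2209 d
   = 2209 / 365 = 6.05 yr

6.05 years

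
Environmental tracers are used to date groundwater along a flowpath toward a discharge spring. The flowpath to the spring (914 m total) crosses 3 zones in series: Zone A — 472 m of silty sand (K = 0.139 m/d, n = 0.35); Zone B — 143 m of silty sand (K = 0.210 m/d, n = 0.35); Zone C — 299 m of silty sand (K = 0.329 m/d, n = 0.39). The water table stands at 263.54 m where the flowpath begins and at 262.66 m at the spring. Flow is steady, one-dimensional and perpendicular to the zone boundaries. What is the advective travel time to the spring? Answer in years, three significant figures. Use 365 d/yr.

5150 years

Total head drop ΔH = 263.54 − 262.66 = 0.88 m
Steady 1-D flow in series ⇒ the Darcy flux q is identical in every zone and the zone head losses add (resistances L/K in series).
Σ(L/K) = 472/0.139 + 143/0.210 + 299/0.329 = 3396 + 681.0 + 908.8 = 4985 d
q = ΔH / Σ(L/K) = 0.88 / 4985 = 1.765e-4 m/d (same in every zone)
Zone A: v = q/n = 1.765e-4/0.35 = 5.043e-4 m/d → t_A = 472/5.043e-4 = 935900 d
Zone B: v = q/n = 1.765e-4/0.35 = 5.043e-4 m/d → t_B = 143/5.043e-4 = 283500 d
Zone C: v = q/n = 1.765e-4/0.39 = 4.526e-4 m/d → t_C = 299/4.526e-4 = 660600 d
Total t = 935900 + 283500 + 660600 = 1.880e6 d
   = 1.880e6 / 365 = 5150 yr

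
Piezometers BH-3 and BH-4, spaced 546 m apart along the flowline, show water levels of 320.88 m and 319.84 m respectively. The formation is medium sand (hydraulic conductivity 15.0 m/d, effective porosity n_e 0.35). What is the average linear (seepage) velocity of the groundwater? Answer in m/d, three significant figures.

Hydraulic gradient i = (320.88 − 319.84) / 546 = 1.04 / 546 = 0.001905
Darcy flux q = K·i = 15.0 × 0.001905 = 0.02857 m/d
v_s = q/n_e = 0.02857/0.35 = 0.08163 m/d

0.0816 m/d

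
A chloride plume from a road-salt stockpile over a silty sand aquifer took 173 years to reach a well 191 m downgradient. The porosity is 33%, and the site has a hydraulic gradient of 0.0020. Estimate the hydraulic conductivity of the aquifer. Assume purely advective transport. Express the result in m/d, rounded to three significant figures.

t = 173 years = 63150 d
v = L / t = 191 / 63150 = 0.003025 m/d
K = v · n / i = 0.003025 × 0.33 / 0.0020 = 0.499 m/d

0.499 m/d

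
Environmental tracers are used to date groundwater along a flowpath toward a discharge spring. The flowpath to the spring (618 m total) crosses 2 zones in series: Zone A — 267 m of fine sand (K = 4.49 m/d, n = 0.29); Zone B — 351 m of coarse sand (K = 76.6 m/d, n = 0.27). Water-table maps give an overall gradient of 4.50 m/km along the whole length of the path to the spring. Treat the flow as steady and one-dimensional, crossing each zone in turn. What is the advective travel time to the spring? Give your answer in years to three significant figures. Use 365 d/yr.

For zones in series the flux q is common to all zones; the equivalent conductivity is the harmonic (thickness-weighted) mean, K_eq = L_total / Σ(L_j/K_j).
Σ(L/K) = 267/4.49 + 351/76.6 = 59.47 + 4.582 = 64.05 d
K_eq = L_total / Σ(L/K) = 618 / 64.05 = 9.649 m/d
q = K_eq · i = 9.649 × 0.0045 = 0.04342 m/d (same in every zone)
Zone A: v = q/n = 0.04342/0.29 = 0.1497 m/d → t_A = 267/0.1497 = 1783 d
Zone B: v = q/n = 0.04342/0.27 = 0.1608 m/d → t_B = 351/0.1608 = 2183 d
Total t = 1783 + 2183 = 3966 d
   = 3966 / 365 = 10.9 yr

10.9 years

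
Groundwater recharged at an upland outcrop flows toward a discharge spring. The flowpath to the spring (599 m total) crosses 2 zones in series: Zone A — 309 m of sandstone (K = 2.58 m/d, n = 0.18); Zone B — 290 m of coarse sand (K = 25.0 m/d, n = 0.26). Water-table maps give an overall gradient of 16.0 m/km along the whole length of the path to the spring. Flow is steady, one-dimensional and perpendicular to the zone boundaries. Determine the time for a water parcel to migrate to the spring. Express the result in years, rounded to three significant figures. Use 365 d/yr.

Steady 1-D flow in series ⇒ the Darcy flux q is identical in every zone and the zone head losses add (resistances L/K in series).
Σ(L/K) = 309/2.58 + 290/25.0 = 119.8 + 11.60 = 131.4 d
K_eq = L_total / Σ(L/K) = 599 / 131.4 = 4.560 m/d
q = K_eq · i = 4.560 × 0.016 = 0.07296 m/d (same in every zone)
Zone A: v = q/n = 0.07296/0.18 = 0.4053 m/d → t_A = 309/0.4053 = 762.4 d
Zone B: v = q/n = 0.07296/0.26 = 0.2806 m/d → t_B = 290/0.2806 = 1034 d
Total t = 762.4 + 1034 = 1796 d
   = 1796 / 365 = 4.92 yr

4.92 years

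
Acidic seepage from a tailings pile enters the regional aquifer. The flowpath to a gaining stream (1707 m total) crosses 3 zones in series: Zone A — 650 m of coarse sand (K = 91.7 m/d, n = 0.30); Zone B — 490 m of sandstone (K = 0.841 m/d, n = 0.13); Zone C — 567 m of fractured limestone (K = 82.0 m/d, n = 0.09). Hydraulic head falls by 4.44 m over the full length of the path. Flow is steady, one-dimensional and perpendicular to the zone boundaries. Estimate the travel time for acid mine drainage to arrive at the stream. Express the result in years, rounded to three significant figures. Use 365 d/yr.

114 years

Steady 1-D flow in series ⇒ the Darcy flux q is identical in every zone and the zone head losses add (resistances L/K in series).
Σ(L/K) = 650/91.7 + 490/0.841 + 567/82.0 = 7.088 + 582.6 + 6.915 = 596.6 d
q = ΔH / Σ(L/K) = 4.44 / 596.6 = 0.007442 m/d (same in every zone)
Zone A: v = q/n = 0.007442/0.30 = 0.02481 m/d → t_A = 650/0.02481 = 26200 d
Zone B: v = q/n = 0.007442/0.13 = 0.05724 m/d → t_B = 490/0.05724 = 8560 d
Zone C: v = q/n = 0.007442/0.09 = 0.08268 m/d → t_C = 567/0.08268 = 6857 d
Total t = 26200 + 8560 + 6857 = 41620 d
   = 41620 / 365 = 114 yr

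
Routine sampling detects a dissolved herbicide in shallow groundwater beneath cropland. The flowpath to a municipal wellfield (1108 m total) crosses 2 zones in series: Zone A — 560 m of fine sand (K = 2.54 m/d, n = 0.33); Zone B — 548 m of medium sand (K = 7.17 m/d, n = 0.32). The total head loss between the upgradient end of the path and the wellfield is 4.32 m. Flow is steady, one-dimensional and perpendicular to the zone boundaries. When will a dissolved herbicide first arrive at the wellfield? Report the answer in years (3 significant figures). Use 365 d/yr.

Continuity: the same q passes through each zone, so ΔH = q·Σ(L_j/K_j) — the zones act as resistances in series.
Σ(L/K) = 560/2.54 + 548/7.17 = 220.5 + 76.43 = 296.9 d
q = ΔH / Σ(L/K) = 4.32 / 296.9 = 0.01455 m/d (same in every zone)
Zone A: v = q/n = 0.01455/0.33 = 0.04409 m/d → t_A = 560/0.04409 = 12700 d
Zone B: v = q/n = 0.01455/0.32 = 0.04547 m/d → t_B = 548/0.04547 = 12050 d
Total t = 12700 + 12050 = 24750 d
   = 24750 / 365 = 67.8 yr

67.8 years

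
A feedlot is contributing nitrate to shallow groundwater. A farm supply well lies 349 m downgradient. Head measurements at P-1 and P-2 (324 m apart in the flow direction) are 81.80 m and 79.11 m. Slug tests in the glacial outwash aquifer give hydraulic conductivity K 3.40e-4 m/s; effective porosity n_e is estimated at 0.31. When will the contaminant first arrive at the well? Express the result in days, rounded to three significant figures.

Hydraulic gradient i = (81.80 − 79.11) / 324 = 2.69 / 324 = 0.008302
K = 3.40e-4 m/s × 86400 s/d = 29.38 m/d
Darcy flux q = K·i = 29.38 × 0.008302 = 0.2439 m/d
v_s = q/n_e = 0.2439/0.31 = 0.7868 m/d
t = L / v = 349 / 0.7868 = 443.6 d

444 days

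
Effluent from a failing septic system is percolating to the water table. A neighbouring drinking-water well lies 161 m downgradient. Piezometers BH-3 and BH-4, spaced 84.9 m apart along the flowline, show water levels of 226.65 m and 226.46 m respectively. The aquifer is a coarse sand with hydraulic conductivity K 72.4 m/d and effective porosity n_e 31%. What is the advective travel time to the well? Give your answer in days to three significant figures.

Hydraulic gradient i = (226.65 − 226.46) / 84.9 = 0.19 / 84.9 = 0.002238
q = Ki = 72.4 × 0.002238 = 0.1620 m/d
v = Ki/n = 72.4·0.002238/0.31 = 0.5227 m/d
t = L / v = 161 / 0.5227 = 308.0 d

308 days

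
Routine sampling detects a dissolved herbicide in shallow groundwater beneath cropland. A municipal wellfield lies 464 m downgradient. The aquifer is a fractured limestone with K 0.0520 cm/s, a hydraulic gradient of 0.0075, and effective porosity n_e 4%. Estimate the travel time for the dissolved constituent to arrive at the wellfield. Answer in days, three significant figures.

55.1 days

K = 0.0520 cm/s × 864 = 44.93 m/d
Darcy flux q = K·i = 44.93 × 0.0075 = 0.3370 m/d
v = Ki/n = 44.93·0.0075/0.04 = 8.424 m/d
t = L / v = 464 / 8.424 = 55.08 d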